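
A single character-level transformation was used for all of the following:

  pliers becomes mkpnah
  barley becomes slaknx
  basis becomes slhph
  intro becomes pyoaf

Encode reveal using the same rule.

ancnlk

p(15)→m(12) and l(11)→k(10) fit y≡7x+11 (mod 26); the inverse of 7 mod 26 is 15. This is an affine cipher: with a=0,…,z=25, each position x becomes (7x+11) mod 26.
For reveal: r(17)→7·17+11≡0=a; e(4)→7·4+11≡13=n; v(21)→7·21+11≡2=c; e(4)→7·4+11≡13=n; a(0)→7·0+11≡11=l; l(11)→7·11+11≡10=k (all mod 26).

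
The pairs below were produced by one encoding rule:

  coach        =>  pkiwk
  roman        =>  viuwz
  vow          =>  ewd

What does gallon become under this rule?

vwttio

The output letters match the input read backwards, each shifted +8: coach reversed is hcaoc. Read the word backwards and shift each letter +8.
For gallon: reverse → nollag; then shift: n+8=v, o+8=w, l+8=t, l+8=t, a+8=i, g+8=o.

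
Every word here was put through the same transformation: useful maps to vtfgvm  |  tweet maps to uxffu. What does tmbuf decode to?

slate

Compare letters: u→v is +1, s→t is +1, e→f is +1 — a constant shift. It's a constant shift of +1 (ROT1).
Reversing it on tmbuf: t−1=s, m−1=l, b−1=a, u−1=t, f−1=e.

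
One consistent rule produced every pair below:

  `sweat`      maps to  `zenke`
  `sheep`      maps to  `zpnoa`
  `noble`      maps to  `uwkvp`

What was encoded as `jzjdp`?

crate

In sweat: s→z is +7, w→e is +8, e→n is +9, a→k is +10 — the shift increases by 1 each position. Letter i (0-indexed) is shifted by i+7, so successive shifts are 7, 8, 9, ….
Decoding jzjdp: j−7=c, z−8=r, j−9=a, d−10=t, p−11=e.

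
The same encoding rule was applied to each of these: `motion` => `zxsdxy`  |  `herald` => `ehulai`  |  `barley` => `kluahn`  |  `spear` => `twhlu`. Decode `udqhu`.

m(12)→z(25) and o(14)→x(23) fit y≡25x+11 (mod 26); the inverse of 25 mod 26 is 25. This is an affine cipher: with a=0,…,z=25, each position x becomes (25x+11) mod 26.
Reversing it on udqhu: u(20)→25·(20−11)≡17=r; d(3)→25·(3−11)≡8=i; q(16)→25·(16−11)≡21=v; h(7)→25·(7−11)≡4=e; u(20)→25·(20−11)≡17=r (all mod 26).

river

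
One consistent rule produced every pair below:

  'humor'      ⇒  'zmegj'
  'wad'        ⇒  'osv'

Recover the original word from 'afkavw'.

inside

Compare letters: h→z is +18, u→m is +18, m→e is +18 — a constant shift. It's a constant shift of +18 (ROT18).
Reversing it on afkavw: a−18=i, f−18=n, k−18=s, a−18=i, v−18=d, w−18=e.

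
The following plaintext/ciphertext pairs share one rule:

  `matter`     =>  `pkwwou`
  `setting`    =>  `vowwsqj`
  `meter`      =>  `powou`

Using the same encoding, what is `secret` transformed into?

The rule splits by letter class: vowels +10, consonants +3.
On secret: s(cons)+3=v, e(vowel)+10=o, c(cons)+3=f, r(cons)+3=u, e(vowel)+10=o, t(cons)+3=w.

vofuow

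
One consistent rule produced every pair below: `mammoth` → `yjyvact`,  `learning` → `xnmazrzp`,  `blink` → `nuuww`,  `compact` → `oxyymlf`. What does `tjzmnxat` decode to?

Shifts by position in mammoth: pos 0: m→y (+12), pos 1: a→j (+9), pos 2: m→y (+12), pos 3: m→v (+9) — repeating every 2. It's a Vigenère-style cipher with numeric key [12,9]: position i shifts by key[i mod 2].
Reversing it on tjzmnxat: t−12=h, j−9=a, z−12=n, m−9=d, n−12=b, x−9=o, a−12=o, t−9=k.

handbook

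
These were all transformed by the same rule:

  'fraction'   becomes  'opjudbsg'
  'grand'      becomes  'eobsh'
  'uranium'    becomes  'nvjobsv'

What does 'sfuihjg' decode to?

fighter

The word is reversed, then every letter is shifted forward by 1.
Reversing it on sfuihjg: shift back: s−1=r, f−1=e, u−1=t, i−1=h, h−1=g, j−1=i, g−1=f → rethgif; then reverse → fighter.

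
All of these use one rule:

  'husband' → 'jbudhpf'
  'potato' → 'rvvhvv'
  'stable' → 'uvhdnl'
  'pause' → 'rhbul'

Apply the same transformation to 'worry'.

yvtta

The shift depends on letter class: consonant h→j is +2, but vowel u→b is +7. Two shifts are in play — +7 for a/e/i/o/u, +2 for every other letter.
Applying it to worry: w(cons)+2=y, o(vowel)+7=v, r(cons)+2=t, r(cons)+2=t, y(cons)+2=a.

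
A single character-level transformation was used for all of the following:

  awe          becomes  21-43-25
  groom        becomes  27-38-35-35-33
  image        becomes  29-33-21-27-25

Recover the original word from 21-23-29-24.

acid

a is letter #1 and maps to 21: an offset of 20. Letters become their 1-based position plus 20 (so a→21, b→22, …).
Undoing it on 21-23-29-24: 21→(21−20)÷1=1=a, 23→(23−20)÷1=3=c, 29→(29−20)÷1=9=i, 24→(24−20)÷1=4=d.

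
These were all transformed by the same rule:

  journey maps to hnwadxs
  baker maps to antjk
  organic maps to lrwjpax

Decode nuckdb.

The output letters match the input read backwards, each shifted +9: journey reversed is yenruoj. Two steps: reverse the string, then apply a Caesar shift of +9.
Undoing it on nuckdb: shift back: n−9=e, u−9=l, c−9=t, k−9=b, d−9=u, b−9=s → eltbus; then reverse → subtle.

subtle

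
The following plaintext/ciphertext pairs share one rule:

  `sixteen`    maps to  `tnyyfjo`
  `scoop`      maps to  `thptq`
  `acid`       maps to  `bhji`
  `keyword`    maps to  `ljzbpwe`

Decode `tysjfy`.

The shifts repeat in a cycle of length 2: positions 0,1,… shift by +1, +5, then the pattern repeats.
Decoding tysjfy: t−1=s, y−5=t, s−1=r, j−5=e, f−1=e, y−5=t.

street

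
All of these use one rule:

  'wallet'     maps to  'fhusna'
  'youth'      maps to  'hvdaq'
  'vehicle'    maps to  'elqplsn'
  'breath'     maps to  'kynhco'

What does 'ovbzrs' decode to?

Shifts by position in wallet: pos 0: w→f (+9), pos 1: a→h (+7), pos 2: l→u (+9), pos 3: l→s (+7) — repeating every 2. A repeating key of period 2 is used — shifts +9, +7 over and over.
Undoing it on ovbzrs: o−9=f, v−7=o, b−9=s, z−7=s, r−9=i, s−7=l.

fossil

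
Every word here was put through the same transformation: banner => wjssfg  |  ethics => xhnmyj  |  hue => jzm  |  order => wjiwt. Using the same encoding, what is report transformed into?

The output letters match the input read backwards, each shifted +5: banner reversed is rennab. Two steps: reverse the string, then apply a Caesar shift of +5.
Applying it to report: reverse → troper; then shift: t+5=y, r+5=w, o+5=t, p+5=u, e+5=j, r+5=w.

ywtujw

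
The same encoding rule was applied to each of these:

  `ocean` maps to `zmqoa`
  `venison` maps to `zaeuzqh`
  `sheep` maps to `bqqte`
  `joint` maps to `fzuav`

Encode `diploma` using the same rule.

myaxbup

The output letters match the input read backwards, each shifted +12: ocean reversed is naeco. Two steps: reverse the string, then apply a Caesar shift of +12.
On diploma: reverse → amolpid; then shift: a+12=m, m+12=y, o+12=a, l+12=x, p+12=b, i+12=u, d+12=p.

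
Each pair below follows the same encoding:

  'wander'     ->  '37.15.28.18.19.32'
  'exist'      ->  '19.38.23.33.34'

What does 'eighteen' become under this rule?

19.23.21.22.34.19.19.28

w is letter #23 and maps to 37: an offset of 14. Each letter is replaced by its alphabet position (a=1..z=26) + 14.
On eighteen: e=5→19, i=9→23, g=7→21, h=8→22, t=20→34, e=5→19, e=5→19, n=14→28.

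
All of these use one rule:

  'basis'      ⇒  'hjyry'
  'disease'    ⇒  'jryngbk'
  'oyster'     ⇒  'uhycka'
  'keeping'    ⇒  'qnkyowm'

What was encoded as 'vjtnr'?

panel

Shifts by position in basis: pos 0: b→h (+6), pos 1: a→j (+9), pos 2: s→y (+6), pos 3: i→r (+9) — repeating every 2. A repeating key of period 2 is used — shifts +6, +9 over and over.
Undoing it on vjtnr: v−6=p, j−9=a, t−6=n, n−9=e, r−6=l.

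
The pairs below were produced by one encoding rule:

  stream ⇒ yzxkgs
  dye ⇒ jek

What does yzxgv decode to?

This is a Caesar cipher with shift 6.
Undoing it on yzxgv: y−6=s, z−6=t, x−6=r, g−6=a, v−6=p.

strap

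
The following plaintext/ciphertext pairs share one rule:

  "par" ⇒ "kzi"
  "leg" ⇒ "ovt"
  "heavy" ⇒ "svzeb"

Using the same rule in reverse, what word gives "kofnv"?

plume

This is the alphabet-reversal cipher (Atbash): a becomes z, b becomes y, etc.
Decoding kofnv: k↔p, o↔l, f↔u, n↔m, v↔e.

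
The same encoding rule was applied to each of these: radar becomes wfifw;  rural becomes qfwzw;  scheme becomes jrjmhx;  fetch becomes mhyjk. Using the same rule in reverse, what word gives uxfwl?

grasp

The output letters match the input read backwards, each shifted +5: radar reversed is radar. Read the word backwards and shift each letter +5.
Decoding uxfwl: shift back: u−5=p, x−5=s, f−5=a, w−5=r, l−5=g → psarg; then reverse → grasp.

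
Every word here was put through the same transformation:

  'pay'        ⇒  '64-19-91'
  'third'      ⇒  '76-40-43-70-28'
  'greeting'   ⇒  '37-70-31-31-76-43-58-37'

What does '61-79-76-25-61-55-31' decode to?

outcome

p(#16)→64 and a(#1)→19: differences scale by 3, so n = 3·pos + 16. With a=1..z=26, the number is 3·pos + 16.
Reversing it on 61-79-76-25-61-55-31: 61→(61−16)÷3=15=o, 79→(79−16)÷3=21=u, 76→(76−16)÷3=20=t, 25→(25−16)÷3=3=c, 61→(61−16)÷3=15=o, 55→(55−16)÷3=13=m, 31→(31−16)÷3=5=e.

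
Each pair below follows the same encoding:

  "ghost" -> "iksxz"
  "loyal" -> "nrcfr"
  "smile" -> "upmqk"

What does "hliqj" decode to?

field

In ghost: g→i is +2, h→k is +3, o→s is +4, s→x is +5 — the shift increases by 1 each position. Each letter shifts forward by (position + 2), i.e. 2, 3, 4, … — the shift grows by one for each successive letter.
Decoding hliqj: h−2=f, l−3=i, i−4=e, q−5=l, j−6=d.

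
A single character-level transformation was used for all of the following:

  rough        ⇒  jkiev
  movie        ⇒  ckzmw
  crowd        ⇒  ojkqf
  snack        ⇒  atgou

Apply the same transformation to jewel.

r(17)→j(9) and o(14)→k(10) fit y≡17x+6 (mod 26); the inverse of 17 mod 26 is 23. This is an affine cipher: with a=0,…,z=25, each position x becomes (17x+6) mod 26.
On jewel: j(9)→17·9+6≡3=d; e(4)→17·4+6≡22=w; w(22)→17·22+6≡16=q; e(4)→17·4+6≡22=w; l(11)→17·11+6≡11=l (all mod 26).

dwqwl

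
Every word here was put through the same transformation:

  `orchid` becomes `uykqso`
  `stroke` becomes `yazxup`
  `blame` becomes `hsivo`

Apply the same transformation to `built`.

The shift increases by 1 at each position, starting from +6: 6, 7, 8, ….
For built: b+6=h, u+7=b, i+8=q, l+9=u, t+10=d.

hbqud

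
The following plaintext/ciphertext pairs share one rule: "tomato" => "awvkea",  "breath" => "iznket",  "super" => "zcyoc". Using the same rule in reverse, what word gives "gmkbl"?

In tomato: t→a is +7, o→w is +8, m→v is +9, a→k is +10 — the shift increases by 1 each position. Each letter shifts forward by (position + 7), i.e. 7, 8, 9, … — the shift grows by one for each successive letter.
Decoding gmkbl: g−7=z, m−8=e, k−9=b, b−10=r, l−11=a.

zebra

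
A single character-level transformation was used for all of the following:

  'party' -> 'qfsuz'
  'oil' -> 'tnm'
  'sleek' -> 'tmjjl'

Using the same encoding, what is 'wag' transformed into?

xfh

The shift depends on letter class: consonant p→q is +1, but vowel a→f is +5. The rule splits by letter class: vowels +5, consonants +1.
On wag: w(cons)+1=x, a(vowel)+5=f, g(cons)+1=h.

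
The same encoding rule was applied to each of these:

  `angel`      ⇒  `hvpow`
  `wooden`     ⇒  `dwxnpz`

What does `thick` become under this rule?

In angel: a→h is +7, n→v is +8, g→p is +9, e→o is +10 — the shift increases by 1 each position. Each letter shifts forward by (position + 7), i.e. 7, 8, 9, … — the shift grows by one for each successive letter.
Applying it to thick: t+7=a, h+8=p, i+9=r, c+10=m, k+11=v.

aprmv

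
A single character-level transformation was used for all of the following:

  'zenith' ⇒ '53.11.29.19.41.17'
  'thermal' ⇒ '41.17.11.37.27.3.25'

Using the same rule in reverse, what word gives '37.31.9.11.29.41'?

z(#26)→53 and e(#5)→11: differences scale by 2, so n = 2·pos + 1. With a=1..z=26, the number is 2·pos + 1.
Reversing it on 37.31.9.11.29.41: 37→(37−1)÷2=18=r, 31→(31−1)÷2=15=o, 9→(9−1)÷2=4=d, 11→(11−1)÷2=5=e, 29→(29−1)÷2=14=n, 41→(41−1)÷2=20=t.

rodent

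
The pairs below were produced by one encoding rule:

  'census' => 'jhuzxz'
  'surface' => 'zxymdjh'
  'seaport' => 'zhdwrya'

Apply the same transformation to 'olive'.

Two shifts are in play — +3 for a/e/i/o/u, +7 for every other letter.
For olive: o(vowel)+3=r, l(cons)+7=s, i(vowel)+3=l, v(cons)+7=c, e(vowel)+3=h.

rslch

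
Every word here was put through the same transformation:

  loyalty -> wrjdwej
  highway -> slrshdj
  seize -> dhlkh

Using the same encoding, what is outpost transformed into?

rxearde

The shift depends on letter class: consonant l→w is +11, but vowel o→r is +3. The rule splits by letter class: vowels +3, consonants +11.
Applying it to outpost: o(vowel)+3=r, u(vowel)+3=x, t(cons)+11=e, p(cons)+11=a, o(vowel)+3=r, s(cons)+11=d, t(cons)+11=e.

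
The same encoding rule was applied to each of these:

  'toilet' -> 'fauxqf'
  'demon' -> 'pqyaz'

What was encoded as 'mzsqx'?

angel

Compare letters: t→f is +12, o→a is +12, i→u is +12 — a constant shift. Every letter moves 12 places later in the alphabet, wrapping around z→a.
Reversing it on mzsqx: m−12=a, z−12=n, s−12=g, q−12=e, x−12=l.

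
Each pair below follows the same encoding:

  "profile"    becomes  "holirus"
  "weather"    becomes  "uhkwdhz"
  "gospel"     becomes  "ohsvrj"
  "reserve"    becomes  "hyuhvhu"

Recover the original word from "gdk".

Two steps: reverse the string, then apply a Caesar shift of +3.
Undoing it on gdk: shift back: g−3=d, d−3=a, k−3=h → dah; then reverse → had.

had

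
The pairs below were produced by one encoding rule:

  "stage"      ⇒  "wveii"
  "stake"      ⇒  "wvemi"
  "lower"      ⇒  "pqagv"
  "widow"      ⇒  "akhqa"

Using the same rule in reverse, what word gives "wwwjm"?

sushi

Shifts by position in stage: pos 0: s→w (+4), pos 1: t→v (+2), pos 2: a→e (+4), pos 3: g→i (+2) — repeating every 2. A repeating key of period 2 is used — shifts +4, +2 over and over.
Undoing it on wwwjm: w−4=s, w−2=u, w−4=s, j−2=h, m−4=i.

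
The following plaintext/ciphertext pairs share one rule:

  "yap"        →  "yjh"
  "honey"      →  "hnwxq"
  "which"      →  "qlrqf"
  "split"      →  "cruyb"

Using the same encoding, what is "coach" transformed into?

qljxl

The output letters match the input read backwards, each shifted +9: yap reversed is pay. Two steps: reverse the string, then apply a Caesar shift of +9.
On coach: reverse → hcaoc; then shift: h+9=q, c+9=l, a+9=j, o+9=x, c+9=l.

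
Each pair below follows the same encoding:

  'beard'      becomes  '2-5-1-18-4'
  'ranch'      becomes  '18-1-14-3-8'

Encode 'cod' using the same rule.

b is letter #2 and maps to 2: an offset of 0. Letters become their 1-indexed alphabet positions: a=1 … z=26.
On cod: c=3→3, o=15→15, d=4→4.

3-15-4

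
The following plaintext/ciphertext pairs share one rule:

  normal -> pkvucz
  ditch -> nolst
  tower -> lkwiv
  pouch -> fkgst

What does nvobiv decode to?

driver

n(13)→p(15) and o(14)→k(10) fit y≡21x+2 (mod 26); the inverse of 21 mod 26 is 5. This is an affine cipher: with a=0,…,z=25, each position x becomes (21x+2) mod 26.
Undoing it on nvobiv: n(13)→5·(13−2)≡3=d; v(21)→5·(21−2)≡17=r; o(14)→5·(14−2)≡8=i; b(1)→5·(1−2)≡21=v; i(8)→5·(8−2)≡4=e; v(21)→5·(21−2)≡17=r (all mod 26).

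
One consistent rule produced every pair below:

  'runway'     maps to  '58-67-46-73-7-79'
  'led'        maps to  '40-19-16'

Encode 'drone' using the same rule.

r(#18)→58 and u(#21)→67: differences scale by 3, so n = 3·pos + 4. Each letter becomes 3×(its alphabet position, a=1..z=26) + 4.
Applying it to drone: d=4→16, r=18→58, o=15→49, n=14→46, e=5→19.

16-58-49-46-19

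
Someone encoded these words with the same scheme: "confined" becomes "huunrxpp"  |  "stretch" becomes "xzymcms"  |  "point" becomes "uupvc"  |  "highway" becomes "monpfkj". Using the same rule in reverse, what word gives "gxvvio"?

bronze

In confined: c→h is +5, o→u is +6, n→u is +7, f→n is +8 — the shift increases by 1 each position. Each letter shifts forward by (position + 5), i.e. 5, 6, 7, … — the shift grows by one for each successive letter.
Reversing it on gxvvio: g−5=b, x−6=r, v−7=o, v−8=n, i−9=z, o−10=e.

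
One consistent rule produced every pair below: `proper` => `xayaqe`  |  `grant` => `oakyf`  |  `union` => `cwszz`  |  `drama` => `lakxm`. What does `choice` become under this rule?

In proper: p→x is +8, r→a is +9, o→y is +10, p→a is +11 — the shift increases by 1 each position. The shift increases by 1 at each position, starting from +8: 8, 9, 10, ….
For choice: c+8=k, h+9=q, o+10=y, i+11=t, c+12=o, e+13=r.

kqytor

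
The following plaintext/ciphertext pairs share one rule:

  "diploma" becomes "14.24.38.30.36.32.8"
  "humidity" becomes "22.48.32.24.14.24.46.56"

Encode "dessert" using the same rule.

d(#4)→14 and i(#9)→24: differences scale by 2, so n = 2·pos + 6. The formula is n = 2×(alphabet index, a=1) + 6.
For dessert: d=4→14, e=5→16, s=19→44, s=19→44, e=5→16, r=18→42, t=20→46.

14.16.44.44.16.42.46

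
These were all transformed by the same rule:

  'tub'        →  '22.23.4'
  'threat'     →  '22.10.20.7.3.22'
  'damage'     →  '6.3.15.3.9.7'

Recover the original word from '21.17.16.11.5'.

t is letter #20 and maps to 22: an offset of 2. The number is (letter's place in the alphabet, a=1) + 2.
Reversing it on 21.17.16.11.5: 21→(21−2)÷1=19=s, 17→(17−2)÷1=15=o, 16→(16−2)÷1=14=n, 11→(11−2)÷1=9=i, 5→(5−2)÷1=3=c.

sonic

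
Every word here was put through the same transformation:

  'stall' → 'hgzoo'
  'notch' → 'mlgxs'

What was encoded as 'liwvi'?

Each pair mirrors across the alphabet (s↔h, t↔g, a↔z): positions sum to 25. This is the alphabet-reversal cipher (Atbash): a becomes z, b becomes y, etc.
Undoing it on liwvi: l↔o, i↔r, w↔d, v↔e, i↔r.

order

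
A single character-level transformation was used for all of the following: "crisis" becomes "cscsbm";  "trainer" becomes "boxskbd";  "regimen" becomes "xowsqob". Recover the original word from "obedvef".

The output letters match the input read backwards, each shifted +10: crisis reversed is sisirc. Read the word backwards and shift each letter +10.
Undoing it on obedvef: shift back: o−10=e, b−10=r, e−10=u, d−10=t, v−10=l, e−10=u, f−10=v → erutluv; then reverse → vulture.

vulture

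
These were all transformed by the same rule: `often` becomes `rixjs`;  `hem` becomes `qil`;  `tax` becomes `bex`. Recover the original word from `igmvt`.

price

The output letters match the input read backwards, each shifted +4: often reversed is netfo. Two steps: reverse the string, then apply a Caesar shift of +4.
Undoing it on igmvt: shift back: i−4=e, g−4=c, m−4=i, v−4=r, t−4=p → ecirp; then reverse → price.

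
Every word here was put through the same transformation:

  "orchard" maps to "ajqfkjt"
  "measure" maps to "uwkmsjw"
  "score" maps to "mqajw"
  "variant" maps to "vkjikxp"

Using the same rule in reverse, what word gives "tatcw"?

o(14)→a(0) and r(17)→j(9) fit y≡3x+10 (mod 26); the inverse of 3 mod 26 is 9. Each letter's alphabet position (a=0..z=25) is mapped through 3·x+10 mod 26 — an affine cipher.
Decoding tatcw: t(19)→9·(19−10)≡3=d; a(0)→9·(0−10)≡14=o; t(19)→9·(19−10)≡3=d; c(2)→9·(2−10)≡6=g; w(22)→9·(22−10)≡4=e (all mod 26).

dodge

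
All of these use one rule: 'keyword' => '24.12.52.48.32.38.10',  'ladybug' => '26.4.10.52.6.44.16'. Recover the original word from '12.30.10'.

end

k(#11)→24 and e(#5)→12: differences scale by 2, so n = 2·pos + 2. With a=1..z=26, the number is 2·pos + 2.
Undoing it on 12.30.10: 12→(12−2)÷2=5=e, 30→(30−2)÷2=14=n, 10→(10−2)÷2=4=d.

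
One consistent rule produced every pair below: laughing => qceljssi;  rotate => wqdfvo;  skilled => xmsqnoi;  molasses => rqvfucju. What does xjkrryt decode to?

Shifts by position in laughing: pos 0: l→q (+5), pos 1: a→c (+2), pos 2: u→e (+10), pos 3: g→l (+5), pos 4: h→j (+2), pos 5: i→s (+10) — repeating every 3. A repeating key of period 3 is used — shifts +5, +2, +10 over and over.
Reversing it on xjkrryt: x−5=s, j−2=h, k−10=a, r−5=m, r−2=p, y−10=o, t−5=o.

shampoo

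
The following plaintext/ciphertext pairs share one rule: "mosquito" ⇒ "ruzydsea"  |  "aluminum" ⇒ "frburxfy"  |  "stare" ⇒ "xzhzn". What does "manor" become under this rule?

Letter i (0-indexed) is shifted by i+5, so successive shifts are 5, 6, 7, ….
For manor: m+5=r, a+6=g, n+7=u, o+8=w, r+9=a.

rguwa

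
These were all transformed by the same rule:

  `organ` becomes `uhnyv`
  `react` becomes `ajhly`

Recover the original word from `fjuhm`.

Read the word backwards and shift each letter +7.
Undoing it on fjuhm: shift back: f−7=y, j−7=c, u−7=n, h−7=a, m−7=f → ycnaf; then reverse → fancy.

fancy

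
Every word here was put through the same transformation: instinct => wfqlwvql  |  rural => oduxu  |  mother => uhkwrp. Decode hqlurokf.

The output letters match the input read backwards, each shifted +3: instinct reversed is tcnitsni. The word is reversed, then every letter is shifted forward by 3.
Decoding hqlurokf: shift back: h−3=e, q−3=n, l−3=i, u−3=r, r−3=o, o−3=l, k−3=h, f−3=c → enirolhc; then reverse → chlorine.

chlorine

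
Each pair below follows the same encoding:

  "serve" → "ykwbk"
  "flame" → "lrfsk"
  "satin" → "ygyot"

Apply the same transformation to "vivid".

boaoj

Shifts by position in serve: pos 0: s→y (+6), pos 1: e→k (+6), pos 2: r→w (+5), pos 3: v→b (+6), pos 4: e→k (+6) — repeating every 3. The shifts repeat in a cycle of length 3: positions 0,1,… shift by +6, +6, +5, then the pattern repeats.
On vivid: v+6=b, i+6=o, v+5=a, i+6=o, d+6=j.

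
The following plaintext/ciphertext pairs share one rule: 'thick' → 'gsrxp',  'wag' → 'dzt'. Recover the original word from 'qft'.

Each letter is replaced by its mirror in the alphabet: a↔z, b↔y, c↔x, and so on (the Atbash cipher).
Decoding qft: q↔j, f↔u, t↔g.

jug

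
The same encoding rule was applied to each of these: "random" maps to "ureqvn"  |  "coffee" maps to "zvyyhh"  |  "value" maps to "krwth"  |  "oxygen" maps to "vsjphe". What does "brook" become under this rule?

r(17)→u(20) and a(0)→r(17) fit y≡17x+17 (mod 26); the inverse of 17 mod 26 is 23. This is an affine cipher: with a=0,…,z=25, each position x becomes (17x+17) mod 26.
On brook: b(1)→17·1+17≡8=i; r(17)→17·17+17≡20=u; o(14)→17·14+17≡21=v; o(14)→17·14+17≡21=v; k(10)→17·10+17≡5=f (all mod 26).

iuvvf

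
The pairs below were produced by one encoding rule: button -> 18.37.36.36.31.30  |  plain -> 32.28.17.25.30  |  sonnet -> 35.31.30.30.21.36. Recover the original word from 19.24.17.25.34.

b is letter #2 and maps to 18: an offset of 16. Letters become their 1-based position plus 16 (so a→17, b→18, …).
Decoding 19.24.17.25.34: 19→(19−16)÷1=3=c, 24→(24−16)÷1=8=h, 17→(17−16)÷1=1=a, 25→(25−16)÷1=9=i, 34→(34−16)÷1=18=r.

chair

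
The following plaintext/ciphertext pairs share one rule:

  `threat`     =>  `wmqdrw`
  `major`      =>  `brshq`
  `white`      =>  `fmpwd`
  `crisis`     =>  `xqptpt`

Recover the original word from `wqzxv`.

t(19)→w(22) and h(7)→m(12) fit y≡3x+17 (mod 26); the inverse of 3 mod 26 is 9. Each letter's alphabet position (a=0..z=25) is mapped through 3·x+17 mod 26 — an affine cipher.
Decoding wqzxv: w(22)→9·(22−17)≡19=t; q(16)→9·(16−17)≡17=r; z(25)→9·(25−17)≡20=u; x(23)→9·(23−17)≡2=c; v(21)→9·(21−17)≡10=k (all mod 26).

truck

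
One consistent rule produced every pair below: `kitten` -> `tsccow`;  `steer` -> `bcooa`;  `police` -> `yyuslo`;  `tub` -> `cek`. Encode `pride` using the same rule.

yasmo

The shift depends on letter class: consonant k→t is +9, but vowel i→s is +10. Vowels shift forward by 10 and consonants shift forward by 9.
Applying it to pride: p(cons)+9=y, r(cons)+9=a, i(vowel)+10=s, d(cons)+9=m, e(vowel)+10=o.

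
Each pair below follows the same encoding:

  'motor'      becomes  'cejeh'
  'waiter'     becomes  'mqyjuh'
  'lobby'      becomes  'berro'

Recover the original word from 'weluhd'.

govern

Compare letters: m→c is +16, o→e is +16, t→j is +16 — a constant shift. Every letter moves 16 places later in the alphabet, wrapping around z→a.
Reversing it on weluhd: w−16=g, e−16=o, l−16=v, u−16=e, h−16=r, d−16=n.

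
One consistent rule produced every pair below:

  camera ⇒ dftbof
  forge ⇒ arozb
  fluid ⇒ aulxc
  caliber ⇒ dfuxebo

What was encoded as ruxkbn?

This is an affine cipher: with a=0,…,z=25, each position x becomes (25x+5) mod 26.
Undoing it on ruxkbn: r(17)→25·(17−5)≡14=o; u(20)→25·(20−5)≡11=l; x(23)→25·(23−5)≡8=i; k(10)→25·(10−5)≡21=v; b(1)→25·(1−5)≡4=e; n(13)→25·(13−5)≡18=s (all mod 26).

olives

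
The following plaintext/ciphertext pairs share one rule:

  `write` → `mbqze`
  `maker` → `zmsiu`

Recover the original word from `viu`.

The output letters match the input read backwards, each shifted +8: write reversed is etirw. The word is reversed, then every letter is shifted forward by 8.
Reversing it on viu: shift back: v−8=n, i−8=a, u−8=m → nam; then reverse → man.

man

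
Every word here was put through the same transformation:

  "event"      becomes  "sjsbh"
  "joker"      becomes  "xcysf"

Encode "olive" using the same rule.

Compare letters: e→s is +14, v→j is +14, e→s is +14 — a constant shift. This is a Caesar cipher with shift 14.
On olive: o+14=c, l+14=z, i+14=w, v+14=j, e+14=s.

czwjs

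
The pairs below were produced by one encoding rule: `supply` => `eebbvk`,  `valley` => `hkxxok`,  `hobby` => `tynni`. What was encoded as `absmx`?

organ

It's a Vigenère-style cipher with numeric key [12,10,12]: position i shifts by key[i mod 3].
Undoing it on absmx: a−12=o, b−10=r, s−12=g, m−12=a, x−10=n.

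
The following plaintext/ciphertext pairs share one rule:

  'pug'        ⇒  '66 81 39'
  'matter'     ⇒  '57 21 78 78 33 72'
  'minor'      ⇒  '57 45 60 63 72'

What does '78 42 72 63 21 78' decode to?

throat

p(#16)→66 and u(#21)→81: differences scale by 3, so n = 3·pos + 18. Each letter becomes 3×(its alphabet position, a=1..z=26) + 18.
Reversing it on 78 42 72 63 21 78: 78→(78−18)÷3=20=t, 42→(42−18)÷3=8=h, 72→(72−18)÷3=18=r, 63→(63−18)÷3=15=o, 21→(21−18)÷3=1=a, 78→(78−18)÷3=20=t.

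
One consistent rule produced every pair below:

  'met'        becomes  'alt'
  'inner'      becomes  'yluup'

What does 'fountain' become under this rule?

uphaubvm

The output letters match the input read backwards, each shifted +7: met reversed is tem. The word is reversed, then every letter is shifted forward by 7.
On fountain: reverse → niatnuof; then shift: n+7=u, i+7=p, a+7=h, t+7=a, n+7=u, u+7=b, o+7=v, f+7=m.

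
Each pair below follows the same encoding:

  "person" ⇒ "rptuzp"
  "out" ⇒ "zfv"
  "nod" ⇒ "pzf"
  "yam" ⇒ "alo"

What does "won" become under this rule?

yzp

The shift depends on letter class: consonant p→r is +2, but vowel e→p is +11. The rule splits by letter class: vowels +11, consonants +2.
For won: w(cons)+2=y, o(vowel)+11=z, n(cons)+2=p.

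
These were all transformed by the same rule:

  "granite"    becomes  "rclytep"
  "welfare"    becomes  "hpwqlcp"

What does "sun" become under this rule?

dfy

Compare letters: g→r is +11, r→c is +11, a→l is +11 — a constant shift. It's a constant shift of +11 (ROT11).
On sun: s+11=d, u+11=f, n+11=y.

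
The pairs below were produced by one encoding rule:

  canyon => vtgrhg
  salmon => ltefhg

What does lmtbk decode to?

stair

Compare letters: c→v is +19, a→t is +19, n→g is +19 — a constant shift. It's a constant shift of +19 (ROT19).
Decoding lmtbk: l−19=s, m−19=t, t−19=a, b−19=i, k−19=r.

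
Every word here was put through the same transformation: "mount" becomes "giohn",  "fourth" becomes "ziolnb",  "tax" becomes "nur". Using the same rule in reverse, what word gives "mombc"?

sushi

Every letter moves 20 places later in the alphabet, wrapping around z→a.
Decoding mombc: m−20=s, o−20=u, m−20=s, b−20=h, c−20=i.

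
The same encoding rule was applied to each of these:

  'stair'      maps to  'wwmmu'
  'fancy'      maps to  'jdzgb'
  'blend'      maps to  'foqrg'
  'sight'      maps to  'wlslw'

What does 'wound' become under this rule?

Shifts by position in stair: pos 0: s→w (+4), pos 1: t→w (+3), pos 2: a→m (+12), pos 3: i→m (+4), pos 4: r→u (+3) — repeating every 3. It's a Vigenère-style cipher with numeric key [4,3,12]: position i shifts by key[i mod 3].
Applying it to wound: w+4=a, o+3=r, u+12=g, n+4=r, d+3=g.

argrg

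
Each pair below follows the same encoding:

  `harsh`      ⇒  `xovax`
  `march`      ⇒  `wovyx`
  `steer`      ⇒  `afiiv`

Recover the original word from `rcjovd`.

lizard

h(7)→x(23) and a(0)→o(14) fit y≡5x+14 (mod 26); the inverse of 5 mod 26 is 21. Each letter's alphabet position (a=0..z=25) is mapped through 5·x+14 mod 26 — an affine cipher.
Reversing it on rcjovd: r(17)→21·(17−14)≡11=l; c(2)→21·(2−14)≡8=i; j(9)→21·(9−14)≡25=z; o(14)→21·(14−14)≡0=a; v(21)→21·(21−14)≡17=r; d(3)→21·(3−14)≡3=d (all mod 26).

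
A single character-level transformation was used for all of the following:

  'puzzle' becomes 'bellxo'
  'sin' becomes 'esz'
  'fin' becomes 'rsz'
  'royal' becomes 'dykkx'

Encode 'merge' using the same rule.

The shift depends on letter class: consonant p→b is +12, but vowel u→e is +10. Two shifts are in play — +10 for a/e/i/o/u, +12 for every other letter.
Applying it to merge: m(cons)+12=y, e(vowel)+10=o, r(cons)+12=d, g(cons)+12=s, e(vowel)+10=o.

yodso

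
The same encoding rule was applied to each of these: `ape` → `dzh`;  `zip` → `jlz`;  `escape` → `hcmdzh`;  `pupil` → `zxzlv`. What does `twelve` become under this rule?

dghvfh

The shift depends on letter class: consonant p→z is +10, but vowel a→d is +3. Two shifts are in play — +3 for a/e/i/o/u, +10 for every other letter.
For twelve: t(cons)+10=d, w(cons)+10=g, e(vowel)+3=h, l(cons)+10=v, v(cons)+10=f, e(vowel)+3=h.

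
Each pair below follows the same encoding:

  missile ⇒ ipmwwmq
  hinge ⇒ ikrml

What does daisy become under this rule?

cwmeh

Read the word backwards and shift each letter +4.
On daisy: reverse → ysiad; then shift: y+4=c, s+4=w, i+4=m, a+4=e, d+4=h.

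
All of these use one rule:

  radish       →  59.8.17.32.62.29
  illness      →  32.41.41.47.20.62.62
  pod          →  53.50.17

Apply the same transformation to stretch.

r(#18)→59 and a(#1)→8: differences scale by 3, so n = 3·pos + 5. Each letter becomes 3×(its alphabet position, a=1..z=26) + 5.
For stretch: s=19→62, t=20→65, r=18→59, e=5→20, t=20→65, c=3→14, h=8→29.

62.65.59.20.65.14.29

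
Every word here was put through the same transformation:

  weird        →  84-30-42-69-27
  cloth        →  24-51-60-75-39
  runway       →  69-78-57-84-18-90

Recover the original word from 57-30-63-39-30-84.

The formula is n = 3×(alphabet index, a=1) + 15.
Decoding 57-30-63-39-30-84: 57→(57−15)÷3=14=n, 30→(30−15)÷3=5=e, 63→(63−15)÷3=16=p, 39→(39−15)÷3=8=h, 30→(30−15)÷3=5=e, 84→(84−15)÷3=23=w.

nephew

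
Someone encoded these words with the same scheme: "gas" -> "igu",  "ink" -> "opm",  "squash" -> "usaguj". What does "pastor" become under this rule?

The shift depends on letter class: consonant g→i is +2, but vowel a→g is +6. The rule splits by letter class: vowels +6, consonants +2.
Applying it to pastor: p(cons)+2=r, a(vowel)+6=g, s(cons)+2=u, t(cons)+2=v, o(vowel)+6=u, r(cons)+2=t.

rguvut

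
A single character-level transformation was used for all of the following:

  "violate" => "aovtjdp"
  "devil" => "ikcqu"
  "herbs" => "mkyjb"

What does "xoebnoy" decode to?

sixteen

In violate: v→a is +5, i→o is +6, o→v is +7, l→t is +8 — the shift increases by 1 each position. Letter i (0-indexed) is shifted by i+5, so successive shifts are 5, 6, 7, ….
Decoding xoebnoy: x−5=s, o−6=i, e−7=x, b−8=t, n−9=e, o−10=e, y−11=n.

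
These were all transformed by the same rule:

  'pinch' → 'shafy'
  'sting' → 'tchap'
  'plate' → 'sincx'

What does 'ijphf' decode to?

p(15)→s(18) and i(8)→h(7) fit y≡9x+13 (mod 26); the inverse of 9 mod 26 is 3. Treating letters as 0–25, the rule is x ↦ 9x + 13 (mod 26).
Reversing it on ijphf: i(8)→3·(8−13)≡11=l; j(9)→3·(9−13)≡14=o; p(15)→3·(15−13)≡6=g; h(7)→3·(7−13)≡8=i; f(5)→3·(5−13)≡2=c (all mod 26).

logic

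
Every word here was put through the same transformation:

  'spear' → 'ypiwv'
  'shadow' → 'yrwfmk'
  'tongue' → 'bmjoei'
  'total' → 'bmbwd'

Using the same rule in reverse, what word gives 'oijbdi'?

Each letter's alphabet position (a=0..z=25) is mapped through 3·x+22 mod 26 — an affine cipher.
Undoing it on oijbdi: o(14)→9·(14−22)≡6=g; i(8)→9·(8−22)≡4=e; j(9)→9·(9−22)≡13=n; b(1)→9·(1−22)≡19=t; d(3)→9·(3−22)≡11=l; i(8)→9·(8−22)≡4=e (all mod 26).

gentle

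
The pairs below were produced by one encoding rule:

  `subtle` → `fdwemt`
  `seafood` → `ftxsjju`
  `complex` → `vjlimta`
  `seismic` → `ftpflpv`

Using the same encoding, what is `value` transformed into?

s(18)→f(5) and u(20)→d(3) fit y≡25x+23 (mod 26); the inverse of 25 mod 26 is 25. Treating letters as 0–25, the rule is x ↦ 25x + 23 (mod 26).
For value: v(21)→25·21+23≡2=c; a(0)→25·0+23≡23=x; l(11)→25·11+23≡12=m; u(20)→25·20+23≡3=d; e(4)→25·4+23≡19=t (all mod 26).

cxmdt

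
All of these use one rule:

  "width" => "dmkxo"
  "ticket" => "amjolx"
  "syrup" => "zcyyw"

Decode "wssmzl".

Shifts by position in width: pos 0: w→d (+7), pos 1: i→m (+4), pos 2: d→k (+7), pos 3: t→x (+4) — repeating every 2. A repeating key of period 2 is used — shifts +7, +4 over and over.
Undoing it on wssmzl: w−7=p, s−4=o, s−7=l, m−4=i, z−7=s, l−4=h.

polish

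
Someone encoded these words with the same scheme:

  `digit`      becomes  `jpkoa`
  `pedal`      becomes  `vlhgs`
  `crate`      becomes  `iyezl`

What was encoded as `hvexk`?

board

It's a Vigenère-style cipher with numeric key [6,7,4]: position i shifts by key[i mod 3].
Reversing it on hvexk: h−6=b, v−7=o, e−4=a, x−6=r, k−7=d.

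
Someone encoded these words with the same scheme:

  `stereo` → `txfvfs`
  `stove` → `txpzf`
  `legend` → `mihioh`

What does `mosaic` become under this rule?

nstejg

Shifts by position in stereo: pos 0: s→t (+1), pos 1: t→x (+4), pos 2: e→f (+1), pos 3: r→v (+4) — repeating every 2. A repeating key of period 2 is used — shifts +1, +4 over and over.
Applying it to mosaic: m+1=n, o+4=s, s+1=t, a+4=e, i+1=j, c+4=g.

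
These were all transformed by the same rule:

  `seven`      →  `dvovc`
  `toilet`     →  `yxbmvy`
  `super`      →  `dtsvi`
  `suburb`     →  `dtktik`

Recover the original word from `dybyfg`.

This is an affine cipher: with a=0,…,z=25, each position x becomes (21x+15) mod 26.
Reversing it on dybyfg: d(3)→5·(3−15)≡18=s; y(24)→5·(24−15)≡19=t; b(1)→5·(1−15)≡8=i; y(24)→5·(24−15)≡19=t; f(5)→5·(5−15)≡2=c; g(6)→5·(6−15)≡7=h (all mod 26).

stitch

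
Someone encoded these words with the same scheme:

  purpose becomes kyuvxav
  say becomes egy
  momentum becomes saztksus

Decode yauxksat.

numerous

The output letters match the input read backwards, each shifted +6: purpose reversed is esoprup. Read the word backwards and shift each letter +6.
Reversing it on yauxksat: shift back: y−6=s, a−6=u, u−6=o, x−6=r, k−6=e, s−6=m, a−6=u, t−6=n → suoremun; then reverse → numerous.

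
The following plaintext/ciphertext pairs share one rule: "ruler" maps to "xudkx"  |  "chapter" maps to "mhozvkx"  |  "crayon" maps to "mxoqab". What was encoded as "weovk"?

skate

r(17)→x(23) and u(20)→u(20) fit y≡25x+14 (mod 26); the inverse of 25 mod 26 is 25. This is an affine cipher: with a=0,…,z=25, each position x becomes (25x+14) mod 26.
Undoing it on weovk: w(22)→25·(22−14)≡18=s; e(4)→25·(4−14)≡10=k; o(14)→25·(14−14)≡0=a; v(21)→25·(21−14)≡19=t; k(10)→25·(10−14)≡4=e (all mod 26).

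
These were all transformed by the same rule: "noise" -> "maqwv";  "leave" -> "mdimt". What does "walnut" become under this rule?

bcvtie

The output letters match the input read backwards, each shifted +8: noise reversed is esion. Two steps: reverse the string, then apply a Caesar shift of +8.
Applying it to walnut: reverse → tunlaw; then shift: t+8=b, u+8=c, n+8=v, l+8=t, a+8=i, w+8=e.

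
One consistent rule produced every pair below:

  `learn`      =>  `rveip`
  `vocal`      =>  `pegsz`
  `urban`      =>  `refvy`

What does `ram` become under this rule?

The output letters match the input read backwards, each shifted +4: learn reversed is nrael. Read the word backwards and shift each letter +4.
On ram: reverse → mar; then shift: m+4=q, a+4=e, r+4=v.

qev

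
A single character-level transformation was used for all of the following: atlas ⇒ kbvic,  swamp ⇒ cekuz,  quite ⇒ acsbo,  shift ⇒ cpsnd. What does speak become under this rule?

cxoiu

The shifts repeat in a cycle of length 2: positions 0,1,… shift by +10, +8, then the pattern repeats.
For speak: s+10=c, p+8=x, e+10=o, a+8=i, k+10=u.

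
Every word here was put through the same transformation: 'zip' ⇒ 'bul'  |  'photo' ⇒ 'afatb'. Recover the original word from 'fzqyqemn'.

basement

The output letters match the input read backwards, each shifted +12: zip reversed is piz. The word is reversed, then every letter is shifted forward by 12.
Reversing it on fzqyqemn: shift back: f−12=t, z−12=n, q−12=e, y−12=m, q−12=e, e−12=s, m−12=a, n−12=b → tnemesab; then reverse → basement.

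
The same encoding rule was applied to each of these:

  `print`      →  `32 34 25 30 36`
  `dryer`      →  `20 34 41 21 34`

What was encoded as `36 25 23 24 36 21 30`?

tighten

Letters become their 1-based position plus 16 (so a→17, b→18, …).
Decoding 36 25 23 24 36 21 30: 36→(36−16)÷1=20=t, 25→(25−16)÷1=9=i, 23→(23−16)÷1=7=g, 24→(24−16)÷1=8=h, 36→(36−16)÷1=20=t, 21→(21−16)÷1=5=e, 30→(30−16)÷1=14=n.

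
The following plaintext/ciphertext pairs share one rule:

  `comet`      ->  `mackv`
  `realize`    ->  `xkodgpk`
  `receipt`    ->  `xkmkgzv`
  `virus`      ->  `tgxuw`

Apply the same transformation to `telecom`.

vkdkmac

c(2)→m(12) and o(14)→a(0) fit y≡25x+14 (mod 26); the inverse of 25 mod 26 is 25. Each letter's alphabet position (a=0..z=25) is mapped through 25·x+14 mod 26 — an affine cipher.
For telecom: t(19)→25·19+14≡21=v; e(4)→25·4+14≡10=k; l(11)→25·11+14≡3=d; e(4)→25·4+14≡10=k; c(2)→25·2+14≡12=m; o(14)→25·14+14≡0=a; m(12)→25·12+14≡2=c (all mod 26).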